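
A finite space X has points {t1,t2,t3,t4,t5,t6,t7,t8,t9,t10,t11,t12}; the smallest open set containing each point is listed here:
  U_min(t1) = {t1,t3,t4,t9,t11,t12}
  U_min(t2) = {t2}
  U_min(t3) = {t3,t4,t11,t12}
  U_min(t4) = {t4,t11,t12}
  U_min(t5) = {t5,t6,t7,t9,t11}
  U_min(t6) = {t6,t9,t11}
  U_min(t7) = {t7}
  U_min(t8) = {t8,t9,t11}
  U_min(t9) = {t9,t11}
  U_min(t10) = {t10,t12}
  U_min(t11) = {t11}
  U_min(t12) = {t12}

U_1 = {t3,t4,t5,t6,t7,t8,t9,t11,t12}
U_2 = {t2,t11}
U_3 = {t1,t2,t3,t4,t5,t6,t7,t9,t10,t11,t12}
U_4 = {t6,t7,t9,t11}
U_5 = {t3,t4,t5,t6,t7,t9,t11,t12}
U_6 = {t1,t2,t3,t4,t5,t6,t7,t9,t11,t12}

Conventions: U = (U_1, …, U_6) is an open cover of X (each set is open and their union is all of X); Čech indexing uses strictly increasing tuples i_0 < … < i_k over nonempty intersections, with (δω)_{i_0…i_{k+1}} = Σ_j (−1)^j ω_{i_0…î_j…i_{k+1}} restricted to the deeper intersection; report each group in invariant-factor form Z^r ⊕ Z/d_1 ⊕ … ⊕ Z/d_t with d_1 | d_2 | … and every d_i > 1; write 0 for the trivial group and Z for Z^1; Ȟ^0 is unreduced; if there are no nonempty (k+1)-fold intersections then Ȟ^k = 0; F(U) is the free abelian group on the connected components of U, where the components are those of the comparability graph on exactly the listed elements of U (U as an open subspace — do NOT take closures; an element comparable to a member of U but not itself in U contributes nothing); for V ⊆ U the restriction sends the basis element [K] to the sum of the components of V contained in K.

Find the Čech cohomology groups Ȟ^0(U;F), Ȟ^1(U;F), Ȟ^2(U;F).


Ȟ^0 = Z^2; Ȟ^1 = 0; Ȟ^2 = 0

nerve of the cover:
  U12={t11} U13={t3,t4,t5,t6,t7,t9,t11,t12} U14={t6,t7,t9,t11} U15={t3,t4,t5,t6,t7,t9,t11,t12} U16={t3,t4,t5,t6,t7,t9,t11,t12} U23={t2,t11} U24={t11} U25={t11} U26={t2,t11} U34={t6,t7,t9,t11} U35={t3,t4,t5,t6,t7,t9,t11,t12} U36={t1,t2,t3,t4,t5,t6,t7,t9,t11,t12} U45={t6,t7,t9,t11} U46={t6,t7,t9,t11} U56={t3,t4,t5,t6,t7,t9,t11,t12}
  U123={t11} U124={t11} U125={t11} U126={t11} U134={t6,t7,t9,t11} U135={t3,t4,t5,t6,t7,t9,t11,t12} U136={t3,t4,t5,t6,t7,t9,t11,t12} U145={t6,t7,t9,t11} U146={t6,t7,t9,t11} U156={t3,t4,t5,t6,t7,t9,t11,t12} U234={t11} U235={t11} U236={t2,t11} U245={t11} U246={t11} U256={t11} U345={t6,t7,t9,t11} U346={t6,t7,t9,t11} U356={t3,t4,t5,t6,t7,t9,t11,t12} U456={t6,t7,t9,t11}
  U1234={t11} U1235={t11} U1236={t11} U1245={t11} U1246={t11} U1256={t11} U1345={t6,t7,t9,t11} U1346={t6,t7,t9,t11} U1356={t3,t4,t5,t6,t7,t9,t11,t12} U1456={t6,t7,t9,t11} U2345={t11} U2346={t11} U2356={t11} U2456={t11} U3456={t6,t7,t9,t11}
  U12345={t11} U12346={t11} U12356={t11} U12456={t11} U13456={t6,t7,t9,t11} U23456={t11}
  U123456={t11}
components per intersection:
  U1: {t3,t4,t5,t6,t7,t8,t9,t11,t12}
  U2: {t2} {t11}
  U3: {t1,t3,t4,t5,t6,t7,t9,t10,t11,t12} {t2}
  U4: {t6,t9,t11} {t7}
  U5: {t3,t4,t5,t6,t7,t9,t11,t12}
  U6: {t1,t3,t4,t5,t6,t7,t9,t11,t12} {t2}
  U12: {t11}
  U13: {t3,t4,t5,t6,t7,t9,t11,t12}
  U14: {t6,t9,t11} {t7}
  U15: {t3,t4,t5,t6,t7,t9,t11,t12}
  U16: {t3,t4,t5,t6,t7,t9,t11,t12}
  U23: {t2} {t11}
  U24: {t11}
  U25: {t11}
  U26: {t2} {t11}
  U34: {t6,t9,t11} {t7}
  U35: {t3,t4,t5,t6,t7,t9,t11,t12}
  U36: {t1,t3,t4,t5,t6,t7,t9,t11,t12} {t2}
  U45: {t6,t9,t11} {t7}
  U46: {t6,t9,t11} {t7}
  U56: {t3,t4,t5,t6,t7,t9,t11,t12}
  U123: {t11}
  U124: {t11}
  U125: {t11}
  U126: {t11}
  U134: {t6,t9,t11} {t7}
  U135: {t3,t4,t5,t6,t7,t9,t11,t12}
  U136: {t3,t4,t5,t6,t7,t9,t11,t12}
  U145: {t6,t9,t11} {t7}
  U146: {t6,t9,t11} {t7}
  U156: {t3,t4,t5,t6,t7,t9,t11,t12}
  U234: {t11}
  U235: {t11}
  U236: {t2} {t11}
  U245: {t11}
  U246: {t11}
  U256: {t11}
  U345: {t6,t9,t11} {t7}
  U346: {t6,t9,t11} {t7}
  U356: {t3,t4,t5,t6,t7,t9,t11,t12}
  U456: {t6,t9,t11} {t7}
  U1234: {t11}
  U1235: {t11}
  U1236: {t11}
  U1245: {t11}
  U1246: {t11}
  U1256: {t11}
  U1345: {t6,t9,t11} {t7}
  U1346: {t6,t9,t11} {t7}
  U1356: {t3,t4,t5,t6,t7,t9,t11,t12}
  U1456: {t6,t9,t11} {t7}
  U2345: {t11}
  U2346: {t11}
  U2356: {t11}
  U2456: {t11}
  U3456: {t6,t9,t11} {t7}
  U12345: {t11}
  U12346: {t11}
  U12356: {t11}
  U12456: {t11}
  U13456: {t6,t9,t11} {t7}
  U23456: {t11}
  U123456: {t11}
C dims 10,22,27,19; δ0: rk 8, SNF 1^8; δ1: rk 14, SNF 1^14; δ2: rk 13, SNF 1^13
Ȟ^0 = (10 − 8) − 0 = 2, so Ȟ^0 ≅ Z^2
Ȟ^1 = (22 − 14) − 8 = 0, so Ȟ^1 ≅ 0
Ȟ^2 = (27 − 13) − 14 = 0, so Ȟ^2 ≅ 0


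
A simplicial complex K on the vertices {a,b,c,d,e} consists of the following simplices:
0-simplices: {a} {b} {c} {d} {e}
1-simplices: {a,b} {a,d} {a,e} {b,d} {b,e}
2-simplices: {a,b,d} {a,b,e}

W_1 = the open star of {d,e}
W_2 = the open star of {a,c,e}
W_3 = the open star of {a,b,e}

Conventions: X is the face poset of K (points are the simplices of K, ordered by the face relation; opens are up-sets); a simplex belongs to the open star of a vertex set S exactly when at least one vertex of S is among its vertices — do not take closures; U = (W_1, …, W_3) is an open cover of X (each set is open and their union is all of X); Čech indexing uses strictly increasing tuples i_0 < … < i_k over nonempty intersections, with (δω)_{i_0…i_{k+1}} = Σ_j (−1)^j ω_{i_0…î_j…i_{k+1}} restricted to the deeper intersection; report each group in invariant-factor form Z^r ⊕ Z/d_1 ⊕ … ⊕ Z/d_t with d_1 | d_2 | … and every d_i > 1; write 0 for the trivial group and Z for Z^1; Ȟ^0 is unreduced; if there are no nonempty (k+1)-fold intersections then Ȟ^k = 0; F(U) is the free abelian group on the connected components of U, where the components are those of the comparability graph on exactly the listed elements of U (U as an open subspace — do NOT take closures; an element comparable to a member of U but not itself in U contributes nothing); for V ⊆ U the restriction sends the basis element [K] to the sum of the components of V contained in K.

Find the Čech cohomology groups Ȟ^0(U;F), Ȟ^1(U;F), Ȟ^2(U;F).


Ȟ^0 = Z^2,  Ȟ^1 = 0,  Ȟ^2 = 0

nonempty overlaps:
  W1={{d},{e},{a,d},{a,e},{b,d},{b,e},{a,b,d},{a,b,e}} W2={{a},{c},{e},{a,b},{a,d},{a,e},{b,e},{a,b,d},{a,b,e}} W3={{a},{b},{e},{a,b},{a,d},{a,e},{b,d},{b,e},{a,b,d},{a,b,e}}
  W12={{e},{a,d},{a,e},{b,e},{a,b,d},{a,b,e}} W13={{e},{a,d},{a,e},{b,d},{b,e},{a,b,d},{a,b,e}} W23={{a},{e},{a,b},{a,d},{a,e},{b,e},{a,b,d},{a,b,e}}
  W123={{e},{a,d},{a,e},{b,e},{a,b,d},{a,b,e}}
components per intersection:
  W1: {{d},{a,d},{b,d},{a,b,d}} {{e},{a,e},{b,e},{a,b,e}}
  W2: {{a},{e},{a,b},{a,d},{a,e},{b,e},{a,b,d},{a,b,e}} {{c}}
  W3: {{a},{b},{e},{a,b},{a,d},{a,e},{b,d},{b,e},{a,b,d},{a,b,e}}
  W12: {{e},{a,e},{b,e},{a,b,e}} {{a,d},{a,b,d}}
  W13: {{e},{a,e},{b,e},{a,b,e}} {{a,d},{b,d},{a,b,d}}
  W23: {{a},{e},{a,b},{a,d},{a,e},{b,e},{a,b,d},{a,b,e}}
  W123: {{e},{a,e},{b,e},{a,b,e}} {{a,d},{a,b,d}}
C dims 5,5,2; δ0: rk 3, SNF 1^3; δ1: rk 2, SNF 1^2
degree 0: 5−3−0 = 2 → Ȟ^0 ≅ Z^2
degree 1: 5−2−3 = 0 → Ȟ^1 ≅ 0
degree 2: 2−0−2 = 0 → Ȟ^2 ≅ 0


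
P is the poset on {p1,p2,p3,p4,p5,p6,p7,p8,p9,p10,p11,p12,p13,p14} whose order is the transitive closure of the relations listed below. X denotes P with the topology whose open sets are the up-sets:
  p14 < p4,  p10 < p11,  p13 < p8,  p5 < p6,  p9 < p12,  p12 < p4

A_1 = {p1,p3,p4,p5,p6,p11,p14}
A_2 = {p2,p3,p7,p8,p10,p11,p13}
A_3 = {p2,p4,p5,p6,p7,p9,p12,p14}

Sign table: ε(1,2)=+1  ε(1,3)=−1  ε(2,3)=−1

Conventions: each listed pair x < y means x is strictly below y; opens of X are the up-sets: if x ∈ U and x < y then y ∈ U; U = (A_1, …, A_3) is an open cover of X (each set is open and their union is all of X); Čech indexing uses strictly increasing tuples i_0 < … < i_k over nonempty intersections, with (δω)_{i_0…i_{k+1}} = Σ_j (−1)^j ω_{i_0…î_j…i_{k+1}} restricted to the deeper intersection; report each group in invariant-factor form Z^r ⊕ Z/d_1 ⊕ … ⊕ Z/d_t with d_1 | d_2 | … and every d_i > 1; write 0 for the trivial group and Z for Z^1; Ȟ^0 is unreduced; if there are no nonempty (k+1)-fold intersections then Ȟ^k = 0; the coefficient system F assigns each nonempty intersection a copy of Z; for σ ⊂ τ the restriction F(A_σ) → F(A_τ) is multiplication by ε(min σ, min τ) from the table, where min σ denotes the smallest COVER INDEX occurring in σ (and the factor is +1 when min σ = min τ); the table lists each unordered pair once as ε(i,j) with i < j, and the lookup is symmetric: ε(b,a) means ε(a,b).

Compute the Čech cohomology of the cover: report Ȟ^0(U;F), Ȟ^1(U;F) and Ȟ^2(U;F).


nerve of the cover:
  A12={p3,p11} A13={p4,p5,p6,p14} A23={p2,p7}
C dims 3,3; δ0: rk 2, SNF 1^2
Ȟ^0 = (3 − 2) − 0 = 1, so Ȟ^0 ≅ Z
Ȟ^1 = (3 − 0) − 2 = 1, so Ȟ^1 ≅ Z
Ȟ^2 = (0 − 0) − 0 = 0, so Ȟ^2 ≅ 0

Ȟ^0 ≅ Z, Ȟ^1 ≅ Z, Ȟ^2 ≅ 0


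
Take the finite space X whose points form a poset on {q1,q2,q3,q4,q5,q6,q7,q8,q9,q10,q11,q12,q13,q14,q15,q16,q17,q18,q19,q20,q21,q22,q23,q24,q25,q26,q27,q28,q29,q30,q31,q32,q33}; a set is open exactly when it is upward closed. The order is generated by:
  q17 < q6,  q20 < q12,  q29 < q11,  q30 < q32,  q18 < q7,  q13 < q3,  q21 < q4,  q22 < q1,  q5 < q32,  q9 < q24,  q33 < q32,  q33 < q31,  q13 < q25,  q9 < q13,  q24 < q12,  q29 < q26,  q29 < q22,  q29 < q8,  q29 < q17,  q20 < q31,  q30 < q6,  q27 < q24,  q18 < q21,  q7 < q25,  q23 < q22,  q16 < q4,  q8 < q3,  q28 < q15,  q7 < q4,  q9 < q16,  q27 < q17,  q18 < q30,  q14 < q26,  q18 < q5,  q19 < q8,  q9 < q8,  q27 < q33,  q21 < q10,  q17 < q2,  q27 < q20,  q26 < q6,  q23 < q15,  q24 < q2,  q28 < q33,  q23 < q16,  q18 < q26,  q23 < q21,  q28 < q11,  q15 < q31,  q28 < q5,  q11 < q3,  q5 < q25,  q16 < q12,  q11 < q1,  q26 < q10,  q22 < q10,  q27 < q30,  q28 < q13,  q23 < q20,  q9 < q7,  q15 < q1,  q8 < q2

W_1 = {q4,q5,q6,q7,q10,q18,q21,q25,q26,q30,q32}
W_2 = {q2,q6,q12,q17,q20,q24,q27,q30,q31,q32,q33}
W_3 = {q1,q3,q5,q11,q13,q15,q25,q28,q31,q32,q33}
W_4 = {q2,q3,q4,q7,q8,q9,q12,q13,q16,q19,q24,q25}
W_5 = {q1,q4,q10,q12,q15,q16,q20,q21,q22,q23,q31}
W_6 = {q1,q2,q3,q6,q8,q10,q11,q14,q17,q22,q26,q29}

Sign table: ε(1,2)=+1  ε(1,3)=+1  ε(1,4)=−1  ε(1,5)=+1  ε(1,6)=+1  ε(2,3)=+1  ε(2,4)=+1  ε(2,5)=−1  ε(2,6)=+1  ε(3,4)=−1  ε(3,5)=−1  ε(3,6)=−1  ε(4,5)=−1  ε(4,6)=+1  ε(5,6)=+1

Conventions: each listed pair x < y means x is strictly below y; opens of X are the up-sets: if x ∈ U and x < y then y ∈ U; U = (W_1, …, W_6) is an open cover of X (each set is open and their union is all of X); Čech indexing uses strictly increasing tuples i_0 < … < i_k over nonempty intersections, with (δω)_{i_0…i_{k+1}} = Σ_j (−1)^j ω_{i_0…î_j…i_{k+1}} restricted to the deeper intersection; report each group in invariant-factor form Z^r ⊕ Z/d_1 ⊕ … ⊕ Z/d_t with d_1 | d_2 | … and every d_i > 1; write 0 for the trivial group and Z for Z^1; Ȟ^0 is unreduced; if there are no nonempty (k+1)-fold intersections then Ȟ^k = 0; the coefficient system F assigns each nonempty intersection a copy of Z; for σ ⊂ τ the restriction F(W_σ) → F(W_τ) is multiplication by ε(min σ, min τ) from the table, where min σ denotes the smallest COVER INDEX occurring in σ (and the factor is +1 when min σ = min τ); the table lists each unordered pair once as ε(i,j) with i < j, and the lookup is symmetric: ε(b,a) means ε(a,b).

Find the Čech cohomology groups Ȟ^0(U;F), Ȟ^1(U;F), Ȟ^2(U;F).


nerve of the cover:
  W12={q6,q30,q32} W13={q5,q25,q32} W14={q4,q7,q25} W15={q4,q10,q21} W16={q6,q10,q26} W23={q31,q32,q33} W24={q2,q12,q24} W25={q12,q20,q31} W26={q2,q6,q17} W34={q3,q13,q25} W35={q1,q15,q31} W36={q1,q3,q11} W45={q4,q12,q16} W46={q2,q3,q8} W56={q1,q10,q22}
  W123={q32} W126={q6} W134={q25} W145={q4} W156={q10} W235={q31} W245={q12} W246={q2} W346={q3} W356={q1}
C dims 6,15,10; δ0: rk 6, SNF 1^5·2; δ1: rk 9, SNF 1^9
Ȟ^0 = (6 − 6) − 0 = 0, so Ȟ^0 ≅ 0
Ȟ^1 = (15 − 9) − 6 = 0 plus torsion [2], so Ȟ^1 ≅ Z/2
Ȟ^2 = (10 − 0) − 9 = 1, so Ȟ^2 ≅ Z

Ȟ^0 = 0, Ȟ^1 = Z/2, Ȟ^2 = Z


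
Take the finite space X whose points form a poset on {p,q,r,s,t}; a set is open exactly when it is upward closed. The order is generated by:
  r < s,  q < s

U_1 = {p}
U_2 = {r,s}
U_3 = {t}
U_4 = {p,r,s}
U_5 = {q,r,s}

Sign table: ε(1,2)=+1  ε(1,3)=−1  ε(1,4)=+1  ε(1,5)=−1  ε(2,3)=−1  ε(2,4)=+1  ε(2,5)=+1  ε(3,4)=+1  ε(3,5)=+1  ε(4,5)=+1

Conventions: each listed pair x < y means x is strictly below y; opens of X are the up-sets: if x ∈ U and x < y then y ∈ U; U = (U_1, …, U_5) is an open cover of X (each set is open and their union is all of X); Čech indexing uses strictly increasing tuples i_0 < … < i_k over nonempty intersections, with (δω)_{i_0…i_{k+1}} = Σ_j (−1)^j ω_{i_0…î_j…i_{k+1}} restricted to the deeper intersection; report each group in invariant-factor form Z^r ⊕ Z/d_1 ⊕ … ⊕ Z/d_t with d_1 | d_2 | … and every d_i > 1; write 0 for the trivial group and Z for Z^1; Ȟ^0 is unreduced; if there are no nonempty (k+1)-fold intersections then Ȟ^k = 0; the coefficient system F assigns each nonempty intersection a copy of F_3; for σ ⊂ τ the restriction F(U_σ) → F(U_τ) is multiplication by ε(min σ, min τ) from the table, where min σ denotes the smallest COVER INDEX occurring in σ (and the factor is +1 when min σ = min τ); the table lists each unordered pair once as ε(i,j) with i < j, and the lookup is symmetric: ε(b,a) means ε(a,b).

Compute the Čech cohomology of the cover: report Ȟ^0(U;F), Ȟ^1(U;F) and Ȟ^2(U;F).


Ȟ^0(U;F) ≅ Z/3 ⊕ Z/3,  Ȟ^1(U;F) ≅ 0,  Ȟ^2(U;F) ≅ 0

cover nerve:
  U14={p} U24={r,s} U25={r,s} U45={r,s}
  U245={r,s}
C dims 5,4,1; δ0: rk_F3 3; δ1: rk_F3 1
Ȟ^0: (5−3)−0=2 ⇒ Z/3 ⊕ Z/3
Ȟ^1: (4−1)−3=0 ⇒ 0
Ȟ^2: (1−0)−1=0 ⇒ 0


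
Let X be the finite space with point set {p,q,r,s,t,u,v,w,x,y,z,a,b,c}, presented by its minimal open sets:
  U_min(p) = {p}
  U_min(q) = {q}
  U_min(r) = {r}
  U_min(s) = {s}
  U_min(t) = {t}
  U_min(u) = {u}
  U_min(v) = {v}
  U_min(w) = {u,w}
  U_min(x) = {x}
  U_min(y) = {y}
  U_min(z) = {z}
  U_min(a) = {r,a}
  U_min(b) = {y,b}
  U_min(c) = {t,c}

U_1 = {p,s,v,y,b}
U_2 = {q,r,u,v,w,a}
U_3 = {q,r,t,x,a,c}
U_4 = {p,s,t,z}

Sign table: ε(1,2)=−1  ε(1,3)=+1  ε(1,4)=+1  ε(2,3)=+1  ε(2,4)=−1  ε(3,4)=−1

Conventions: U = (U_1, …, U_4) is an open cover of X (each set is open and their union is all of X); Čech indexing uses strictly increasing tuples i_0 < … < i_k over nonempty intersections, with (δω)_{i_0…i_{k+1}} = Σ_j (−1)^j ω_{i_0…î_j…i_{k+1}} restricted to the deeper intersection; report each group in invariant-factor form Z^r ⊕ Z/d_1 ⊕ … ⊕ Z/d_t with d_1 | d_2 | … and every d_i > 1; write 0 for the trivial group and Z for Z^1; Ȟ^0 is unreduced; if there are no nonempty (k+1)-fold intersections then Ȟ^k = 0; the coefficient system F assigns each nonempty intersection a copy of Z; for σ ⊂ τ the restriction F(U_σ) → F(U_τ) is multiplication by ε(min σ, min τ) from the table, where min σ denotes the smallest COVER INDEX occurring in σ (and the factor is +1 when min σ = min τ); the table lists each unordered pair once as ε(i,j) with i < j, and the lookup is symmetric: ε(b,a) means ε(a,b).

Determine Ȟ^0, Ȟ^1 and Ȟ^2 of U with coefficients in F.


Ȟ^0 ≅ Z; Ȟ^1 ≅ Z; Ȟ^2 ≅ 0

nerve simplices:
  U12={v} U14={p,s} U23={q,r,a} U34={t}
C dims 4,4; δ0: rk 3, SNF 1^3
degree 0: 4−3−0 = 1 → Ȟ^0 ≅ Z
degree 1: 4−0−3 = 1 → Ȟ^1 ≅ Z
degree 2: 0−0−0 = 0 → Ȟ^2 ≅ 0


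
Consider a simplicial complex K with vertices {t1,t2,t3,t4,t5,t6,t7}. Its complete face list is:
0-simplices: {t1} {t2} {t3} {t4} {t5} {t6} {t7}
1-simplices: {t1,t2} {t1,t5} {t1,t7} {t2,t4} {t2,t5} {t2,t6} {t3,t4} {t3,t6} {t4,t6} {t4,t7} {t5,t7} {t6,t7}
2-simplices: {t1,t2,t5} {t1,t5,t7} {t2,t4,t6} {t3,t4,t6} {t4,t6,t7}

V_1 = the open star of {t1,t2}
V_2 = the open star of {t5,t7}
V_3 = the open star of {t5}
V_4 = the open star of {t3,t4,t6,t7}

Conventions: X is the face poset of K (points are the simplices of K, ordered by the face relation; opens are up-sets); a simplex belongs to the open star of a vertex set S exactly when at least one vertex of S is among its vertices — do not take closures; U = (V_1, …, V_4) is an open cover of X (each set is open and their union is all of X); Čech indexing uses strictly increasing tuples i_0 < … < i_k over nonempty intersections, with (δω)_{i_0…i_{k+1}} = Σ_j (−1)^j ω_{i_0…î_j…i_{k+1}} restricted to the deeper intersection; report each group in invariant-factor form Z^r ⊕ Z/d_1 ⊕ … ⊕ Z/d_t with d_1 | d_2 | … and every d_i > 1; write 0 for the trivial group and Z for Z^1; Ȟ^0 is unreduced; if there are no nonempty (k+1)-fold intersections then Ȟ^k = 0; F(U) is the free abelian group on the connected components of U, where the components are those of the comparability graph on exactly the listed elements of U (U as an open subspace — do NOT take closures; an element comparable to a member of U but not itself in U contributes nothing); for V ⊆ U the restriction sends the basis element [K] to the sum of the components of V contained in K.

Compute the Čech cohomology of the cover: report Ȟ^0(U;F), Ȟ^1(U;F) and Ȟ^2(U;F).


nonempty intersections:
  V1={{t1},{t2},{t1,t2},{t1,t5},{t1,t7},{t2,t4},{t2,t5},{t2,t6},{t1,t2,t5},{t1,t5,t7},{t2,t4,t6}} V2={{t5},{t7},{t1,t5},{t1,t7},{t2,t5},{t4,t7},{t5,t7},{t6,t7},{t1,t2,t5},{t1,t5,t7},{t4,t6,t7}} V3={{t5},{t1,t5},{t2,t5},{t5,t7},{t1,t2,t5},{t1,t5,t7}} V4={{t3},{t4},{t6},{t7},{t1,t7},{t2,t4},{t2,t6},{t3,t4},{t3,t6},{t4,t6},{t4,t7},{t5,t7},{t6,t7},{t1,t5,t7},{t2,t4,t6},{t3,t4,t6},{t4,t6,t7}}
  V12={{t1,t5},{t1,t7},{t2,t5},{t1,t2,t5},{t1,t5,t7}} V13={{t1,t5},{t2,t5},{t1,t2,t5},{t1,t5,t7}} V14={{t1,t7},{t2,t4},{t2,t6},{t1,t5,t7},{t2,t4,t6}} V23={{t5},{t1,t5},{t2,t5},{t5,t7},{t1,t2,t5},{t1,t5,t7}} V24={{t7},{t1,t7},{t4,t7},{t5,t7},{t6,t7},{t1,t5,t7},{t4,t6,t7}} V34={{t5,t7},{t1,t5,t7}}
  V123={{t1,t5},{t2,t5},{t1,t2,t5},{t1,t5,t7}} V124={{t1,t7},{t1,t5,t7}} V134={{t1,t5,t7}} V234={{t5,t7},{t1,t5,t7}}
  V1234={{t1,t5,t7}}
components per intersection:
  V1: {{t1},{t2},{t1,t2},{t1,t5},{t1,t7},{t2,t4},{t2,t5},{t2,t6},{t1,t2,t5},{t1,t5,t7},{t2,t4,t6}}
  V2: {{t5},{t7},{t1,t5},{t1,t7},{t2,t5},{t4,t7},{t5,t7},{t6,t7},{t1,t2,t5},{t1,t5,t7},{t4,t6,t7}}
  V3: {{t5},{t1,t5},{t2,t5},{t5,t7},{t1,t2,t5},{t1,t5,t7}}
  V4: {{t3},{t4},{t6},{t7},{t1,t7},{t2,t4},{t2,t6},{t3,t4},{t3,t6},{t4,t6},{t4,t7},{t5,t7},{t6,t7},{t1,t5,t7},{t2,t4,t6},{t3,t4,t6},{t4,t6,t7}}
  V12: {{t1,t5},{t1,t7},{t2,t5},{t1,t2,t5},{t1,t5,t7}}
  V13: {{t1,t5},{t2,t5},{t1,t2,t5},{t1,t5,t7}}
  V14: {{t1,t7},{t1,t5,t7}} {{t2,t4},{t2,t6},{t2,t4,t6}}
  V23: {{t5},{t1,t5},{t2,t5},{t5,t7},{t1,t2,t5},{t1,t5,t7}}
  V24: {{t7},{t1,t7},{t4,t7},{t5,t7},{t6,t7},{t1,t5,t7},{t4,t6,t7}}
  V34: {{t5,t7},{t1,t5,t7}}
  V123: {{t1,t5},{t2,t5},{t1,t2,t5},{t1,t5,t7}}
  V124: {{t1,t7},{t1,t5,t7}}
  V134: {{t1,t5,t7}}
  V234: {{t5,t7},{t1,t5,t7}}
  V1234: {{t1,t5,t7}}
C dims 4,7,4,1; δ0: rk 3, SNF 1^3; δ1: rk 3, SNF 1^3; δ2: rk 1, SNF 1^1
Ȟ^0: (4−3)−0=1 ⇒ Z
Ȟ^1: (7−3)−3=1 ⇒ Z
Ȟ^2: (4−1)−3=0 ⇒ 0

Ȟ^0 ≅ Z,  Ȟ^1 ≅ Z,  Ȟ^2 ≅ 0


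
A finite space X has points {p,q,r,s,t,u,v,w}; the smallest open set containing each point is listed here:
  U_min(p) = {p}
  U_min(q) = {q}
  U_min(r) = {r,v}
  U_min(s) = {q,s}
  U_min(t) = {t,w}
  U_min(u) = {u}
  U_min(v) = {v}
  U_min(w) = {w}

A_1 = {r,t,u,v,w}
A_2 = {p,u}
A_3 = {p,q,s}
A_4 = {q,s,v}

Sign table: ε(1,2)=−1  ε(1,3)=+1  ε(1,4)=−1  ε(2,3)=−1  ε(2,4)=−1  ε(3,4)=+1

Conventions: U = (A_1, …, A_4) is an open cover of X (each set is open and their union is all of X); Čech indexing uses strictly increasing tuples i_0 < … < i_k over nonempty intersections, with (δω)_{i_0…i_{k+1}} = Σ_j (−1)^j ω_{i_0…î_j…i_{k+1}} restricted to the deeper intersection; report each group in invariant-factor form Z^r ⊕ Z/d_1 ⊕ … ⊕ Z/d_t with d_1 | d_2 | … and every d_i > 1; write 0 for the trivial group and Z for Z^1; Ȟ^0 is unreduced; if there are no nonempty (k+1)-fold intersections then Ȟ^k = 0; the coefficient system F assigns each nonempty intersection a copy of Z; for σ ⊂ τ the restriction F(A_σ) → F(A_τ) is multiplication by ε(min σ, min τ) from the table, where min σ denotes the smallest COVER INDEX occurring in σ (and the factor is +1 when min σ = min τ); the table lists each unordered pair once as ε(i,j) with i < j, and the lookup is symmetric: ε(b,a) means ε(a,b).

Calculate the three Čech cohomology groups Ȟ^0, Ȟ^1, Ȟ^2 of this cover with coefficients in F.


Ȟ^0(U;F) ≅ 0, Ȟ^1(U;F) ≅ Z/2 and Ȟ^2(U;F) ≅ 0

cover nerve:
  A12={u} A14={v} A23={p} A34={q,s}
C dims 4,4; δ0: rk 4, SNF 1^3·2
Ȟ^0: (4−4)−0=0 ⇒ 0
Ȟ^1: (4−0)−4=0 plus torsion [2] ⇒ Z/2
Ȟ^2: (0−0)−0=0 ⇒ 0


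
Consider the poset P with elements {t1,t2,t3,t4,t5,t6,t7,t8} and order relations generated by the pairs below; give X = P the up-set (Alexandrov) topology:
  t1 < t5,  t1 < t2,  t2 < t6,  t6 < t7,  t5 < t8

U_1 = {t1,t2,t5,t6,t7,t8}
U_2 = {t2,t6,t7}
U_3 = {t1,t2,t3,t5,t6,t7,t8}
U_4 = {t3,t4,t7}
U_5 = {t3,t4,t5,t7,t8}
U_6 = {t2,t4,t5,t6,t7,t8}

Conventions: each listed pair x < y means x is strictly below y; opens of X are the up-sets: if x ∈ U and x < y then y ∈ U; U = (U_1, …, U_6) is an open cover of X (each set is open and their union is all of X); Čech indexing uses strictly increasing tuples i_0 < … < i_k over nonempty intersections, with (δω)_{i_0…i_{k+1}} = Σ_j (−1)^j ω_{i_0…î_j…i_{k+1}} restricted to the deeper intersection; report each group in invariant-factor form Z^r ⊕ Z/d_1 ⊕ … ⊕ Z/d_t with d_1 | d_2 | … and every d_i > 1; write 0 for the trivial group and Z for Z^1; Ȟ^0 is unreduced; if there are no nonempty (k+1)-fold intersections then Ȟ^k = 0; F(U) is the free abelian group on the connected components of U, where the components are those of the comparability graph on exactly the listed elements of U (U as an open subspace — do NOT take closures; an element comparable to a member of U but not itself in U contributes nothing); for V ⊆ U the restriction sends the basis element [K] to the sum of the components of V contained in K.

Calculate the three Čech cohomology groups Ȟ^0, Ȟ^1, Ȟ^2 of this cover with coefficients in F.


nonempty overlaps:
  U12={t2,t6,t7} U13={t1,t2,t5,t6,t7,t8} U14={t7} U15={t5,t7,t8} U16={t2,t5,t6,t7,t8} U23={t2,t6,t7} U24={t7} U25={t7} U26={t2,t6,t7} U34={t3,t7} U35={t3,t5,t7,t8} U36={t2,t5,t6,t7,t8} U45={t3,t4,t7} U46={t4,t7} U56={t4,t5,t7,t8}
  U123={t2,t6,t7} U124={t7} U125={t7} U126={t2,t6,t7} U134={t7} U135={t5,t7,t8} U136={t2,t5,t6,t7,t8} U145={t7} U146={t7} U156={t5,t7,t8} U234={t7} U235={t7} U236={t2,t6,t7} U245={t7} U246={t7} U256={t7} U345={t3,t7} U346={t7} U356={t5,t7,t8} U456={t4,t7}
  U1234={t7} U1235={t7} U1236={t2,t6,t7} U1245={t7} U1246={t7} U1256={t7} U1345={t7} U1346={t7} U1356={t5,t7,t8} U1456={t7} U2345={t7} U2346={t7} U2356={t7} U2456={t7} U3456={t7}
  U12345={t7} U12346={t7} U12356={t7} U12456={t7} U13456={t7} U23456={t7}
  U123456={t7}
components per intersection:
  U1: {t1,t2,t5,t6,t7,t8}
  U2: {t2,t6,t7}
  U3: {t1,t2,t5,t6,t7,t8} {t3}
  U4: {t3} {t4} {t7}
  U5: {t3} {t4} {t5,t8} {t7}
  U6: {t2,t6,t7} {t4} {t5,t8}
  U12: {t2,t6,t7}
  U13: {t1,t2,t5,t6,t7,t8}
  U14: {t7}
  U15: {t5,t8} {t7}
  U16: {t2,t6,t7} {t5,t8}
  U23: {t2,t6,t7}
  U24: {t7}
  U25: {t7}
  U26: {t2,t6,t7}
  U34: {t3} {t7}
  U35: {t3} {t5,t8} {t7}
  U36: {t2,t6,t7} {t5,t8}
  U45: {t3} {t4} {t7}
  U46: {t4} {t7}
  U56: {t4} {t5,t8} {t7}
  U123: {t2,t6,t7}
  U124: {t7}
  U125: {t7}
  U126: {t2,t6,t7}
  U134: {t7}
  U135: {t5,t8} {t7}
  U136: {t2,t6,t7} {t5,t8}
  U145: {t7}
  U146: {t7}
  U156: {t5,t8} {t7}
  U234: {t7}
  U235: {t7}
  U236: {t2,t6,t7}
  U245: {t7}
  U246: {t7}
  U256: {t7}
  U345: {t3} {t7}
  U346: {t7}
  U356: {t5,t8} {t7}
  U456: {t4} {t7}
  U1234: {t7}
  U1235: {t7}
  U1236: {t2,t6,t7}
  U1245: {t7}
  U1246: {t7}
  U1256: {t7}
  U1345: {t7}
  U1346: {t7}
  U1356: {t5,t8} {t7}
  U1456: {t7}
  U2345: {t7}
  U2346: {t7}
  U2356: {t7}
  U2456: {t7}
  U3456: {t7}
  U12345: {t7}
  U12346: {t7}
  U12356: {t7}
  U12456: {t7}
  U13456: {t7}
  U23456: {t7}
  U123456: {t7}
C dims 14,26,26,16; δ0: rk 11, SNF 1^11; δ1: rk 15, SNF 1^15; δ2: rk 11, SNF 1^11
degree 0: 14−11−0 = 3 → Ȟ^0 ≅ Z^3
degree 1: 26−15−11 = 0 → Ȟ^1 ≅ 0
degree 2: 26−11−15 = 0 → Ȟ^2 ≅ 0

Ȟ^0(U;F) ≅ Z^3, Ȟ^1(U;F) ≅ 0, Ȟ^2(U;F) ≅ 0


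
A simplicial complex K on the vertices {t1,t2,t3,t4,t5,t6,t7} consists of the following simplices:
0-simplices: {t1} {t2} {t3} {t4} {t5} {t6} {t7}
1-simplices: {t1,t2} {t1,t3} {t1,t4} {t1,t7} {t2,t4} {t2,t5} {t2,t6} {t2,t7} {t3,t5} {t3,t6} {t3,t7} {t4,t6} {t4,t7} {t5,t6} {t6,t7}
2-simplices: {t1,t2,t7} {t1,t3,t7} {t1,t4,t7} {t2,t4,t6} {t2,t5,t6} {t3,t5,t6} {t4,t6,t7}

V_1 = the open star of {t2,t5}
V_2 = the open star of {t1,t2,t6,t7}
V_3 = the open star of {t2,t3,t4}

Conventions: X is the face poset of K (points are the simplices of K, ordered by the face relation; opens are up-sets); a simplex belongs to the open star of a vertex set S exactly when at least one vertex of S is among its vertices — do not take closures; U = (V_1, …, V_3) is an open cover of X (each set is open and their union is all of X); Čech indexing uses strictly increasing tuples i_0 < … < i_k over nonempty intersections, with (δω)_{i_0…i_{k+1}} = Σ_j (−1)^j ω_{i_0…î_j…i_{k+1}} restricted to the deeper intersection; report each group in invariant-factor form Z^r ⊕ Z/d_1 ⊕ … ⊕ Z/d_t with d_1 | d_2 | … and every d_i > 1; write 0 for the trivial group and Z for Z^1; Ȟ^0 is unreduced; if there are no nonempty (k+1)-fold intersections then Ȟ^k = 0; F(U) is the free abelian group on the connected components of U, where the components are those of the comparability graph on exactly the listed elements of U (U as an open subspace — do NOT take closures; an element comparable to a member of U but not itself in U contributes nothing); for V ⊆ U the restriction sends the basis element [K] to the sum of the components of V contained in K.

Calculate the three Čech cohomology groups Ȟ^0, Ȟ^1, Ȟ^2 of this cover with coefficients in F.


nerve simplices:
  V1={{t2},{t5},{t1,t2},{t2,t4},{t2,t5},{t2,t6},{t2,t7},{t3,t5},{t5,t6},{t1,t2,t7},{t2,t4,t6},{t2,t5,t6},{t3,t5,t6}} V2={{t1},{t2},{t6},{t7},{t1,t2},{t1,t3},{t1,t4},{t1,t7},{t2,t4},{t2,t5},{t2,t6},{t2,t7},{t3,t6},{t3,t7},{t4,t6},{t4,t7},{t5,t6},{t6,t7},{t1,t2,t7},{t1,t3,t7},{t1,t4,t7},{t2,t4,t6},{t2,t5,t6},{t3,t5,t6},{t4,t6,t7}} V3={{t2},{t3},{t4},{t1,t2},{t1,t3},{t1,t4},{t2,t4},{t2,t5},{t2,t6},{t2,t7},{t3,t5},{t3,t6},{t3,t7},{t4,t6},{t4,t7},{t1,t2,t7},{t1,t3,t7},{t1,t4,t7},{t2,t4,t6},{t2,t5,t6},{t3,t5,t6},{t4,t6,t7}}
  V12={{t2},{t1,t2},{t2,t4},{t2,t5},{t2,t6},{t2,t7},{t5,t6},{t1,t2,t7},{t2,t4,t6},{t2,t5,t6},{t3,t5,t6}} V13={{t2},{t1,t2},{t2,t4},{t2,t5},{t2,t6},{t2,t7},{t3,t5},{t1,t2,t7},{t2,t4,t6},{t2,t5,t6},{t3,t5,t6}} V23={{t2},{t1,t2},{t1,t3},{t1,t4},{t2,t4},{t2,t5},{t2,t6},{t2,t7},{t3,t6},{t3,t7},{t4,t6},{t4,t7},{t1,t2,t7},{t1,t3,t7},{t1,t4,t7},{t2,t4,t6},{t2,t5,t6},{t3,t5,t6},{t4,t6,t7}}
  V123={{t2},{t1,t2},{t2,t4},{t2,t5},{t2,t6},{t2,t7},{t1,t2,t7},{t2,t4,t6},{t2,t5,t6},{t3,t5,t6}}
components per intersection:
  V1: {{t2},{t5},{t1,t2},{t2,t4},{t2,t5},{t2,t6},{t2,t7},{t3,t5},{t5,t6},{t1,t2,t7},{t2,t4,t6},{t2,t5,t6},{t3,t5,t6}}
  V2: {{t1},{t2},{t6},{t7},{t1,t2},{t1,t3},{t1,t4},{t1,t7},{t2,t4},{t2,t5},{t2,t6},{t2,t7},{t3,t6},{t3,t7},{t4,t6},{t4,t7},{t5,t6},{t6,t7},{t1,t2,t7},{t1,t3,t7},{t1,t4,t7},{t2,t4,t6},{t2,t5,t6},{t3,t5,t6},{t4,t6,t7}}
  V3: {{t2},{t4},{t1,t2},{t1,t4},{t2,t4},{t2,t5},{t2,t6},{t2,t7},{t4,t6},{t4,t7},{t1,t2,t7},{t1,t4,t7},{t2,t4,t6},{t2,t5,t6},{t4,t6,t7}} {{t3},{t1,t3},{t3,t5},{t3,t6},{t3,t7},{t1,t3,t7},{t3,t5,t6}}
  V12: {{t2},{t1,t2},{t2,t4},{t2,t5},{t2,t6},{t2,t7},{t5,t6},{t1,t2,t7},{t2,t4,t6},{t2,t5,t6},{t3,t5,t6}}
  V13: {{t2},{t1,t2},{t2,t4},{t2,t5},{t2,t6},{t2,t7},{t1,t2,t7},{t2,t4,t6},{t2,t5,t6}} {{t3,t5},{t3,t5,t6}}
  V23: {{t2},{t1,t2},{t1,t4},{t2,t4},{t2,t5},{t2,t6},{t2,t7},{t4,t6},{t4,t7},{t1,t2,t7},{t1,t4,t7},{t2,t4,t6},{t2,t5,t6},{t4,t6,t7}} {{t1,t3},{t3,t7},{t1,t3,t7}} {{t3,t6},{t3,t5,t6}}
  V123: {{t2},{t1,t2},{t2,t4},{t2,t5},{t2,t6},{t2,t7},{t1,t2,t7},{t2,t4,t6},{t2,t5,t6}} {{t3,t5,t6}}
C dims 4,6,2; δ0: rk 3, SNF 1^3; δ1: rk 2, SNF 1^2
degree 0: 4−3−0 = 1 → Ȟ^0 ≅ Z
degree 1: 6−2−3 = 1 → Ȟ^1 ≅ Z
degree 2: 2−0−2 = 0 → Ȟ^2 ≅ 0

Ȟ^0 = Z, Ȟ^1 = Z and Ȟ^2 = 0


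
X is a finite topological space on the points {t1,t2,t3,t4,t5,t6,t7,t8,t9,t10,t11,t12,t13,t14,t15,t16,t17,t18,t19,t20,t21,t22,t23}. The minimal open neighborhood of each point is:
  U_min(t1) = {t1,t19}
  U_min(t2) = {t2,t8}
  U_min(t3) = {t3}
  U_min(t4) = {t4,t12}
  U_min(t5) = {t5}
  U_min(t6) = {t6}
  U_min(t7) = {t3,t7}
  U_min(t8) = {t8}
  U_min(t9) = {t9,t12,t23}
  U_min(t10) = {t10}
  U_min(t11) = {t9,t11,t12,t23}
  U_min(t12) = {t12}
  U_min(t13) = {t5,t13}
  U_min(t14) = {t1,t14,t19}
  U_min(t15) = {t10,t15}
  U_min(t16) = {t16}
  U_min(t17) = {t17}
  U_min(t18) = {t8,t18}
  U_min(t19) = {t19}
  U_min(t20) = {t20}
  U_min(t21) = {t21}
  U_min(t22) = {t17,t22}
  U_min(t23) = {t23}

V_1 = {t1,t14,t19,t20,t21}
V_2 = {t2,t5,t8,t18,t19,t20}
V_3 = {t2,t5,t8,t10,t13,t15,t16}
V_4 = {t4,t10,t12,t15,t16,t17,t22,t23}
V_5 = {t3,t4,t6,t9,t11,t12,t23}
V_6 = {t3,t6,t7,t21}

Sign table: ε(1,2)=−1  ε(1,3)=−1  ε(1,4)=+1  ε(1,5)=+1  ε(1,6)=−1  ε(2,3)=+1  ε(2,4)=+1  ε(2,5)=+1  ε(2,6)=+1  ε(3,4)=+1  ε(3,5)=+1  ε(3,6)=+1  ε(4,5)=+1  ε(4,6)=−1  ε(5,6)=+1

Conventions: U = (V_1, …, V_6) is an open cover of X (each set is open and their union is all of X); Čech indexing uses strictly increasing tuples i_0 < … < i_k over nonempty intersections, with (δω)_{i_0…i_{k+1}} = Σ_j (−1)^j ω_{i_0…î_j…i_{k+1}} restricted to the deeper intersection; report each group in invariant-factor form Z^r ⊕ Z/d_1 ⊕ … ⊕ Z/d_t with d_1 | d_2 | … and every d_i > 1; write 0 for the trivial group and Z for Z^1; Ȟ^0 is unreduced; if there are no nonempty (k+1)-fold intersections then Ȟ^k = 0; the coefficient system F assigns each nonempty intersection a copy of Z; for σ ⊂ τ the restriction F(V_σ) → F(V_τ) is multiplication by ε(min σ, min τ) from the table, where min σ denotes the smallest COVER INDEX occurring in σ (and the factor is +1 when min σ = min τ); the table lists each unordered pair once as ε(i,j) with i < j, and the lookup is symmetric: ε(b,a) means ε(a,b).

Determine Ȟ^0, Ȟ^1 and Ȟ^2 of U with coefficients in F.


nerve of the cover:
  V12={t19,t20} V16={t21} V23={t2,t5,t8} V34={t10,t15,t16} V45={t4,t12,t23} V56={t3,t6}
C dims 6,6; δ0: rk 5, SNF 1^5
Ȟ^0 = (6 − 5) − 0 = 1, so Ȟ^0 ≅ Z
Ȟ^1 = (6 − 0) − 5 = 1, so Ȟ^1 ≅ Z
Ȟ^2 = (0 − 0) − 0 = 0, so Ȟ^2 ≅ 0

Ȟ^0 ≅ Z; Ȟ^1 ≅ Z; Ȟ^2 ≅ 0


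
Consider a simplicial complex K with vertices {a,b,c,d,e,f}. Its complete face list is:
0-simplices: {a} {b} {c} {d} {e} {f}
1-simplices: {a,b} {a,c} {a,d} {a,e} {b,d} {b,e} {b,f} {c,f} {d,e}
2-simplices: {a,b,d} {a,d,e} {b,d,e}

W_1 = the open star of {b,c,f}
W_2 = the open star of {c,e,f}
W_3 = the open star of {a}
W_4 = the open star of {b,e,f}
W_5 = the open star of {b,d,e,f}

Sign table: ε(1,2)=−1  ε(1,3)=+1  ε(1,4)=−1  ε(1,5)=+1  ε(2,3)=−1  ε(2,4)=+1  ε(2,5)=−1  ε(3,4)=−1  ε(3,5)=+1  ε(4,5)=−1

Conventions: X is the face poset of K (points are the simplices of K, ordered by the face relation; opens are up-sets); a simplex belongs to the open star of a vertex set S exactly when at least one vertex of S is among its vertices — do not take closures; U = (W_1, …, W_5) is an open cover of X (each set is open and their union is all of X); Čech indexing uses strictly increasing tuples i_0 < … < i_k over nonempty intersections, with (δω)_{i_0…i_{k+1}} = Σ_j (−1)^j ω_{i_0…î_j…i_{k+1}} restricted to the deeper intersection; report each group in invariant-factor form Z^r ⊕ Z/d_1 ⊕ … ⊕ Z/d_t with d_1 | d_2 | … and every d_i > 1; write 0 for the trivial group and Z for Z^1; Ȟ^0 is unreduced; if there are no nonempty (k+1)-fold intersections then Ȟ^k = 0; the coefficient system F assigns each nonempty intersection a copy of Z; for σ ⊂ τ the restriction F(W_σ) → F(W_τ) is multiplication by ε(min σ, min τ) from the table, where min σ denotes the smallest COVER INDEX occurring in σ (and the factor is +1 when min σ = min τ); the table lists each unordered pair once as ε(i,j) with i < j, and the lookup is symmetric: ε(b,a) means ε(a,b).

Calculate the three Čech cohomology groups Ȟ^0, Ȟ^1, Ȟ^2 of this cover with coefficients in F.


cover nerve:
  W1={{b},{c},{f},{a,b},{a,c},{b,d},{b,e},{b,f},{c,f},{a,b,d},{b,d,e}} W2={{c},{e},{f},{a,c},{a,e},{b,e},{b,f},{c,f},{d,e},{a,d,e},{b,d,e}} W3={{a},{a,b},{a,c},{a,d},{a,e},{a,b,d},{a,d,e}} W4={{b},{e},{f},{a,b},{a,e},{b,d},{b,e},{b,f},{c,f},{d,e},{a,b,d},{a,d,e},{b,d,e}} W5={{b},{d},{e},{f},{a,b},{a,d},{a,e},{b,d},{b,e},{b,f},{c,f},{d,e},{a,b,d},{a,d,e},{b,d,e}}
  W12={{c},{f},{a,c},{b,e},{b,f},{c,f},{b,d,e}} W13={{a,b},{a,c},{a,b,d}} W14={{b},{f},{a,b},{b,d},{b,e},{b,f},{c,f},{a,b,d},{b,d,e}} W15={{b},{f},{a,b},{b,d},{b,e},{b,f},{c,f},{a,b,d},{b,d,e}} W23={{a,c},{a,e},{a,d,e}} W24={{e},{f},{a,e},{b,e},{b,f},{c,f},{d,e},{a,d,e},{b,d,e}} W25={{e},{f},{a,e},{b,e},{b,f},{c,f},{d,e},{a,d,e},{b,d,e}} W34={{a,b},{a,e},{a,b,d},{a,d,e}} W35={{a,b},{a,d},{a,e},{a,b,d},{a,d,e}} W45={{b},{e},{f},{a,b},{a,e},{b,d},{b,e},{b,f},{c,f},{d,e},{a,b,d},{a,d,e},{b,d,e}}
  W123={{a,c}} W124={{f},{b,e},{b,f},{c,f},{b,d,e}} W125={{f},{b,e},{b,f},{c,f},{b,d,e}} W134={{a,b},{a,b,d}} W135={{a,b},{a,b,d}} W145={{b},{f},{a,b},{b,d},{b,e},{b,f},{c,f},{a,b,d},{b,d,e}} W234={{a,e},{a,d,e}} W235={{a,e},{a,d,e}} W245={{e},{f},{a,e},{b,e},{b,f},{c,f},{d,e},{a,d,e},{b,d,e}} W345={{a,b},{a,e},{a,b,d},{a,d,e}}
  W1245={{f},{b,e},{b,f},{c,f},{b,d,e}} W1345={{a,b},{a,b,d}} W2345={{a,e},{a,d,e}}
C dims 5,10,10,3; δ0: rk 4, SNF 1^4; δ1: rk 6, SNF 1^6; δ2: rk 3, SNF 1^3
Ȟ^0: (5−4)−0=1 ⇒ Z
Ȟ^1: (10−6)−4=0 ⇒ 0
Ȟ^2: (10−3)−6=1 ⇒ Z

Ȟ^0 = Z,  Ȟ^1 = 0,  Ȟ^2 = Z


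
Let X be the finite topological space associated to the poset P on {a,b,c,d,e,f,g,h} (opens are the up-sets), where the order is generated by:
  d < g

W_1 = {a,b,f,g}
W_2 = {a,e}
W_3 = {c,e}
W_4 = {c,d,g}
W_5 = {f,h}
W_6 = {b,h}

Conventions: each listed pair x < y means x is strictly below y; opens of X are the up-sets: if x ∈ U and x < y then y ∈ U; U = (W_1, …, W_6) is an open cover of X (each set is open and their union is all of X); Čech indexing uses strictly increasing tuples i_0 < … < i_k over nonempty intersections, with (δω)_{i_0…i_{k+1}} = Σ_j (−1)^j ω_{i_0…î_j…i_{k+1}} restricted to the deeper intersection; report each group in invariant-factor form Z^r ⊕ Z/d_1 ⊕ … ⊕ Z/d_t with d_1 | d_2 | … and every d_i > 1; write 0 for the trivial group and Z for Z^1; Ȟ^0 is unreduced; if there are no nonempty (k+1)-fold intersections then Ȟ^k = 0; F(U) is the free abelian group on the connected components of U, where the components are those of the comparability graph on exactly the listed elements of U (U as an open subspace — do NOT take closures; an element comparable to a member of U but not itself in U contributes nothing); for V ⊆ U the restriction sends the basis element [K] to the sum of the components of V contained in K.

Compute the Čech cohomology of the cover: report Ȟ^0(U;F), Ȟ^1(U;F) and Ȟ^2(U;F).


Ȟ^0 = Z^7, Ȟ^1 = 0 and Ȟ^2 = 0

intersection data:
  W12={a} W14={g} W15={f} W16={b} W23={e} W34={c} W56={h}
components per intersection:
  W1: {a} {b} {f} {g}
  W2: {a} {e}
  W3: {c} {e}
  W4: {c} {d,g}
  W5: {f} {h}
  W6: {b} {h}
  W12: {a}
  W14: {g}
  W15: {f}
  W16: {b}
  W23: {e}
  W34: {c}
  W56: {h}
C dims 14,7; δ0: rk 7, SNF 1^7
Ȟ^0 = (14 − 7) − 0 = 7, so Ȟ^0 ≅ Z^7
Ȟ^1 = (7 − 0) − 7 = 0, so Ȟ^1 ≅ 0
Ȟ^2 = (0 − 0) − 0 = 0, so Ȟ^2 ≅ 0


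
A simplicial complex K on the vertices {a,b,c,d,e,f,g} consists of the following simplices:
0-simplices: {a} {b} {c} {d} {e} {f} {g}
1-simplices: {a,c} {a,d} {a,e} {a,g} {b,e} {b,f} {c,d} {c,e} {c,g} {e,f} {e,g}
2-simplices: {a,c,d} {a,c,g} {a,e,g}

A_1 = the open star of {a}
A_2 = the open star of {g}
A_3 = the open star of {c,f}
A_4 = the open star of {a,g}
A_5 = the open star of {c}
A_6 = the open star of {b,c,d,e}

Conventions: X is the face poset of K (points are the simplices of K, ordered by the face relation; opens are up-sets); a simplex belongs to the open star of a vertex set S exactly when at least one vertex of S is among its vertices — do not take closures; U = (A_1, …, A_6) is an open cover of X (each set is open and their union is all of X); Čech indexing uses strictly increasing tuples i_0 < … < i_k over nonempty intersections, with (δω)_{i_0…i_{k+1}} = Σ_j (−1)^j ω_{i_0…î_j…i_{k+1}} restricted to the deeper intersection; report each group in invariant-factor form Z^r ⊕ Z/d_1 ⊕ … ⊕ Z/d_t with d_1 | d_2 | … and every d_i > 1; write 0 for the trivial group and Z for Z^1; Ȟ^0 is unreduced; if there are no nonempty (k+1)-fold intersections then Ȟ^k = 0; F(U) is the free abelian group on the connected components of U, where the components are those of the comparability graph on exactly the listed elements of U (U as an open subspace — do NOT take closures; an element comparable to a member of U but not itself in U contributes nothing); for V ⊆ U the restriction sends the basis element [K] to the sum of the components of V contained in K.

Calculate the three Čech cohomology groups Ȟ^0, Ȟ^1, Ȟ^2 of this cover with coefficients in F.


Ȟ^0 ≅ Z; Ȟ^1 ≅ Z^2; Ȟ^2 ≅ 0

nonempty overlaps:
  A1={{a},{a,c},{a,d},{a,e},{a,g},{a,c,d},{a,c,g},{a,e,g}} A2={{g},{a,g},{c,g},{e,g},{a,c,g},{a,e,g}} A3={{c},{f},{a,c},{b,f},{c,d},{c,e},{c,g},{e,f},{a,c,d},{a,c,g}} A4={{a},{g},{a,c},{a,d},{a,e},{a,g},{c,g},{e,g},{a,c,d},{a,c,g},{a,e,g}} A5={{c},{a,c},{c,d},{c,e},{c,g},{a,c,d},{a,c,g}} A6={{b},{c},{d},{e},{a,c},{a,d},{a,e},{b,e},{b,f},{c,d},{c,e},{c,g},{e,f},{e,g},{a,c,d},{a,c,g},{a,e,g}}
  A12={{a,g},{a,c,g},{a,e,g}} A13={{a,c},{a,c,d},{a,c,g}} A14={{a},{a,c},{a,d},{a,e},{a,g},{a,c,d},{a,c,g},{a,e,g}} A15={{a,c},{a,c,d},{a,c,g}} A16={{a,c},{a,d},{a,e},{a,c,d},{a,c,g},{a,e,g}} A23={{c,g},{a,c,g}} A24={{g},{a,g},{c,g},{e,g},{a,c,g},{a,e,g}} A25={{c,g},{a,c,g}} A26={{c,g},{e,g},{a,c,g},{a,e,g}} A34={{a,c},{c,g},{a,c,d},{a,c,g}} A35={{c},{a,c},{c,d},{c,e},{c,g},{a,c,d},{a,c,g}} A36={{c},{a,c},{b,f},{c,d},{c,e},{c,g},{e,f},{a,c,d},{a,c,g}} A45={{a,c},{c,g},{a,c,d},{a,c,g}} A46={{a,c},{a,d},{a,e},{c,g},{e,g},{a,c,d},{a,c,g},{a,e,g}} A56={{c},{a,c},{c,d},{c,e},{c,g},{a,c,d},{a,c,g}}
  A123={{a,c,g}} A124={{a,g},{a,c,g},{a,e,g}} A125={{a,c,g}} A126={{a,c,g},{a,e,g}} A134={{a,c},{a,c,d},{a,c,g}} A135={{a,c},{a,c,d},{a,c,g}} A136={{a,c},{a,c,d},{a,c,g}} A145={{a,c},{a,c,d},{a,c,g}} A146={{a,c},{a,d},{a,e},{a,c,d},{a,c,g},{a,e,g}} A156={{a,c},{a,c,d},{a,c,g}} A234={{c,g},{a,c,g}} A235={{c,g},{a,c,g}} A236={{c,g},{a,c,g}} A245={{c,g},{a,c,g}} A246={{c,g},{e,g},{a,c,g},{a,e,g}} A256={{c,g},{a,c,g}} A345={{a,c},{c,g},{a,c,d},{a,c,g}} A346={{a,c},{c,g},{a,c,d},{a,c,g}} A356={{c},{a,c},{c,d},{c,e},{c,g},{a,c,d},{a,c,g}} A456={{a,c},{c,g},{a,c,d},{a,c,g}}
  A1234={{a,c,g}} A1235={{a,c,g}} A1236={{a,c,g}} A1245={{a,c,g}} A1246={{a,c,g},{a,e,g}} A1256={{a,c,g}} A1345={{a,c},{a,c,d},{a,c,g}} A1346={{a,c},{a,c,d},{a,c,g}} A1356={{a,c},{a,c,d},{a,c,g}} A1456={{a,c},{a,c,d},{a,c,g}} A2345={{c,g},{a,c,g}} A2346={{c,g},{a,c,g}} A2356={{c,g},{a,c,g}} A2456={{c,g},{a,c,g}} A3456={{a,c},{c,g},{a,c,d},{a,c,g}}
  A12345={{a,c,g}} A12346={{a,c,g}} A12356={{a,c,g}} A12456={{a,c,g}} A13456={{a,c},{a,c,d},{a,c,g}} A23456={{c,g},{a,c,g}}
  A123456={{a,c,g}}
components per intersection:
  A1: {{a},{a,c},{a,d},{a,e},{a,g},{a,c,d},{a,c,g},{a,e,g}}
  A2: {{g},{a,g},{c,g},{e,g},{a,c,g},{a,e,g}}
  A3: {{c},{a,c},{c,d},{c,e},{c,g},{a,c,d},{a,c,g}} {{f},{b,f},{e,f}}
  A4: {{a},{g},{a,c},{a,d},{a,e},{a,g},{c,g},{e,g},{a,c,d},{a,c,g},{a,e,g}}
  A5: {{c},{a,c},{c,d},{c,e},{c,g},{a,c,d},{a,c,g}}
  A6: {{b},{c},{d},{e},{a,c},{a,d},{a,e},{b,e},{b,f},{c,d},{c,e},{c,g},{e,f},{e,g},{a,c,d},{a,c,g},{a,e,g}}
  A12: {{a,g},{a,c,g},{a,e,g}}
  A13: {{a,c},{a,c,d},{a,c,g}}
  A14: {{a},{a,c},{a,d},{a,e},{a,g},{a,c,d},{a,c,g},{a,e,g}}
  A15: {{a,c},{a,c,d},{a,c,g}}
  A16: {{a,c},{a,d},{a,c,d},{a,c,g}} {{a,e},{a,e,g}}
  A23: {{c,g},{a,c,g}}
  A24: {{g},{a,g},{c,g},{e,g},{a,c,g},{a,e,g}}
  A25: {{c,g},{a,c,g}}
  A26: {{c,g},{a,c,g}} {{e,g},{a,e,g}}
  A34: {{a,c},{c,g},{a,c,d},{a,c,g}}
  A35: {{c},{a,c},{c,d},{c,e},{c,g},{a,c,d},{a,c,g}}
  A36: {{c},{a,c},{c,d},{c,e},{c,g},{a,c,d},{a,c,g}} {{b,f}} {{e,f}}
  A45: {{a,c},{c,g},{a,c,d},{a,c,g}}
  A46: {{a,c},{a,d},{c,g},{a,c,d},{a,c,g}} {{a,e},{e,g},{a,e,g}}
  A56: {{c},{a,c},{c,d},{c,e},{c,g},{a,c,d},{a,c,g}}
  A123: {{a,c,g}}
  A124: {{a,g},{a,c,g},{a,e,g}}
  A125: {{a,c,g}}
  A126: {{a,c,g}} {{a,e,g}}
  A134: {{a,c},{a,c,d},{a,c,g}}
  A135: {{a,c},{a,c,d},{a,c,g}}
  A136: {{a,c},{a,c,d},{a,c,g}}
  A145: {{a,c},{a,c,d},{a,c,g}}
  A146: {{a,c},{a,d},{a,c,d},{a,c,g}} {{a,e},{a,e,g}}
  A156: {{a,c},{a,c,d},{a,c,g}}
  A234: {{c,g},{a,c,g}}
  A235: {{c,g},{a,c,g}}
  A236: {{c,g},{a,c,g}}
  A245: {{c,g},{a,c,g}}
  A246: {{c,g},{a,c,g}} {{e,g},{a,e,g}}
  A256: {{c,g},{a,c,g}}
  A345: {{a,c},{c,g},{a,c,d},{a,c,g}}
  A346: {{a,c},{c,g},{a,c,d},{a,c,g}}
  A356: {{c},{a,c},{c,d},{c,e},{c,g},{a,c,d},{a,c,g}}
  A456: {{a,c},{c,g},{a,c,d},{a,c,g}}
  A1234: {{a,c,g}}
  A1235: {{a,c,g}}
  A1236: {{a,c,g}}
  A1245: {{a,c,g}}
  A1246: {{a,c,g}} {{a,e,g}}
  A1256: {{a,c,g}}
  A1345: {{a,c},{a,c,d},{a,c,g}}
  A1346: {{a,c},{a,c,d},{a,c,g}}
  A1356: {{a,c},{a,c,d},{a,c,g}}
  A1456: {{a,c},{a,c,d},{a,c,g}}
  A2345: {{c,g},{a,c,g}}
  A2346: {{c,g},{a,c,g}}
  A2356: {{c,g},{a,c,g}}
  A2456: {{c,g},{a,c,g}}
  A3456: {{a,c},{c,g},{a,c,d},{a,c,g}}
  A12345: {{a,c,g}}
  A12346: {{a,c,g}}
  A12356: {{a,c,g}}
  A12456: {{a,c,g}}
  A13456: {{a,c},{a,c,d},{a,c,g}}
  A23456: {{c,g},{a,c,g}}
  A123456: {{a,c,g}}
C dims 7,20,23,16; δ0: rk 6, SNF 1^6; δ1: rk 12, SNF 1^12; δ2: rk 11, SNF 1^11
degree 0: 7−6−0 = 1 → Ȟ^0 ≅ Z
degree 1: 20−12−6 = 2 → Ȟ^1 ≅ Z^2
degree 2: 23−11−12 = 0 → Ȟ^2 ≅ 0
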